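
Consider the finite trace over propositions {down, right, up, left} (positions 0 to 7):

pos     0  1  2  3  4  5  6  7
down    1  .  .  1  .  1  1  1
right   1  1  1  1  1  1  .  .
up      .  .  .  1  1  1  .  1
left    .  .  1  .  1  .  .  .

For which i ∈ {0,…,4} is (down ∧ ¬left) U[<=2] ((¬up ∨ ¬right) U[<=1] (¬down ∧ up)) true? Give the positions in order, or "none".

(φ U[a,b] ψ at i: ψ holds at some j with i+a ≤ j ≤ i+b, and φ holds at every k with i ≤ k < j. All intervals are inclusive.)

Evaluate at each i in [0,4]:
  i=0: ✗ (no rhs in [0,2])
  i=1: ✗ (no rhs in [1,3])
  i=2: ✗ (lhs fails at k=2 before rhs at j=4)
  i=3: ✓ (rhs at j=4; lhs holds on [3,3])
  i=4: ✓ (rhs at j=4)

3, 4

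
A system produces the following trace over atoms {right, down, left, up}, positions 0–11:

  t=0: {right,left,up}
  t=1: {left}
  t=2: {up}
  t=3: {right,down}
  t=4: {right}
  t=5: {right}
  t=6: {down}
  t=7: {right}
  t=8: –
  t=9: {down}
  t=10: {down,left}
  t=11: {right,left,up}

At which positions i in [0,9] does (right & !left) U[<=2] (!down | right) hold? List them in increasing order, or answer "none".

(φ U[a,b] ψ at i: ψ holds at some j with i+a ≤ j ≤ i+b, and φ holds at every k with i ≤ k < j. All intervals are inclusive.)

Evaluate at each i in [0,9]:
  i=0: ✓ (rhs at j=0)
  i=1: ✓ (rhs at j=1)
  i=2: ✓ (rhs at j=2)
  i=3: ✓ (rhs at j=3)
  i=4: ✓ (rhs at j=4)
  i=5: ✓ (rhs at j=5)
  i=6: ✗ (lhs fails at k=6 before rhs at j=7)
  i=7: ✓ (rhs at j=7)
  i=8: ✓ (rhs at j=8)
  i=9: ✗ (lhs fails at k=9 before rhs at j=11)

0, 1, 2, 3, 4, 5, 7, 8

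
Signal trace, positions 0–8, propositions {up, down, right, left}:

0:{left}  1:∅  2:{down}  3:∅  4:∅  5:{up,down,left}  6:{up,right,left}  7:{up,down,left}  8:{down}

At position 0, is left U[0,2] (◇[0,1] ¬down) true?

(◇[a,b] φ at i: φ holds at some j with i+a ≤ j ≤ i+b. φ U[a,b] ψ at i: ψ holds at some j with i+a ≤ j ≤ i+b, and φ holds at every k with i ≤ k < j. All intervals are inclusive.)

Need some j in [0,2] with ◇[0,1] ¬down, and left at every k in [0,j-1].
  j=0: ◇[0,1] ¬down holds; no prefix to check → satisfied.

True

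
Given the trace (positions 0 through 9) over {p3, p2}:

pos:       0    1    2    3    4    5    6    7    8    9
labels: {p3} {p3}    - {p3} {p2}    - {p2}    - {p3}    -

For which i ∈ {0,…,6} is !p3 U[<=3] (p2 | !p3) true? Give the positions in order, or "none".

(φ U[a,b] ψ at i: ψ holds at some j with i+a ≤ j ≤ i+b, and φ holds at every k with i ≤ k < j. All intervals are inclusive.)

Evaluate at each i in [0,6]:
  i=0: ✗ (lhs fails at k=0 before rhs at j=2)
  i=1: ✗ (lhs fails at k=1 before rhs at j=2)
  i=2: ✓ (rhs at j=2)
  i=3: ✗ (lhs fails at k=3 before rhs at j=4)
  i=4: ✓ (rhs at j=4)
  i=5: ✓ (rhs at j=5)
  i=6: ✓ (rhs at j=6)

2, 4, 5, 6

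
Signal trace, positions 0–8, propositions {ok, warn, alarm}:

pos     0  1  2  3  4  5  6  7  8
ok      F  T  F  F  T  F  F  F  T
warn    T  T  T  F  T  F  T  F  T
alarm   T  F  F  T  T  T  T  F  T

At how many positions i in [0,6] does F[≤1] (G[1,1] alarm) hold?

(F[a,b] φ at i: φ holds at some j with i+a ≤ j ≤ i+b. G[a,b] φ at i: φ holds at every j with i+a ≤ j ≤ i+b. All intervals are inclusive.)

Evaluate at each i in [0,6]:
  i=0: ✗ (none in [0,1])
  i=1: ✓ (witness j=2)
  i=2: ✓ (witness j=2)
  i=3: ✓ (witness j=3)
  i=4: ✓ (witness j=4)
  i=5: ✓ (witness j=5)
  i=6: ✓ (witness j=7)
Positions where it holds: {1, 2, 3, 4, 5, 6} → 6.

6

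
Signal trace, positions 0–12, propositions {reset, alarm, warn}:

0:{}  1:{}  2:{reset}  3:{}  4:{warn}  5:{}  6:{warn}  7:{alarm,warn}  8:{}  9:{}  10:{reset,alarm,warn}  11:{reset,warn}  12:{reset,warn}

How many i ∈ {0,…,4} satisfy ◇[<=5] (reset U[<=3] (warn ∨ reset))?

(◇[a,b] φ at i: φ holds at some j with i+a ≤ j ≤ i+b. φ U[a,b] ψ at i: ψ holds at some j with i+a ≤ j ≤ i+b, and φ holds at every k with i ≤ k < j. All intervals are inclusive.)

Evaluate at each i in [0,4]:
  i=0: ✓ (witness j=2)
  i=1: ✓ (witness j=2)
  i=2: ✓ (witness j=2)
  i=3: ✓ (witness j=4)
  i=4: ✓ (witness j=4)
Positions where it holds: {0, 1, 2, 3, 4} → 5.

5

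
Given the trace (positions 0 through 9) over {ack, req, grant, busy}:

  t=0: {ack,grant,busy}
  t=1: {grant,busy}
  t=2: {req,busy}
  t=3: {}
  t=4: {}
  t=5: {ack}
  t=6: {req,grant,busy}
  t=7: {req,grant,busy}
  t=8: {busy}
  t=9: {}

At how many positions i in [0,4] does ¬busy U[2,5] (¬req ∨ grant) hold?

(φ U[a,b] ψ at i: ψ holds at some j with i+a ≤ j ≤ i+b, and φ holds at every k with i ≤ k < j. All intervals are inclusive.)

Evaluate at each i in [0,4]:
  i=0: ✗ (lhs fails at k=0 before rhs at j=3)
  i=1: ✗ (lhs fails at k=1 before rhs at j=3)
  i=2: ✗ (lhs fails at k=2 before rhs at j=4)
  i=3: ✓ (rhs at j=5; lhs holds on [3,4])
  i=4: ✓ (rhs at j=6; lhs holds on [4,5])
Positions where it holds: {3, 4} → 2.

2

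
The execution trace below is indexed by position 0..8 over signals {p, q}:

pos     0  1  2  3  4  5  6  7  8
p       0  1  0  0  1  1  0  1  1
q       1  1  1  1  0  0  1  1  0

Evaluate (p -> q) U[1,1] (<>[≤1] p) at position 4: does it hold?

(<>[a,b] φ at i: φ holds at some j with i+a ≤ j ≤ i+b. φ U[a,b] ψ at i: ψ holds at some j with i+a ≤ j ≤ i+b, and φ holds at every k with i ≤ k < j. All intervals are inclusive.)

Need some j in [5,5] with <>[≤1] p, and (p -> q) at every k in [4,j-1].
  j=5: <>[≤1] p holds, but (p -> q) fails at k=4 → not this j.
No j in the window works → until fails.

Does not hold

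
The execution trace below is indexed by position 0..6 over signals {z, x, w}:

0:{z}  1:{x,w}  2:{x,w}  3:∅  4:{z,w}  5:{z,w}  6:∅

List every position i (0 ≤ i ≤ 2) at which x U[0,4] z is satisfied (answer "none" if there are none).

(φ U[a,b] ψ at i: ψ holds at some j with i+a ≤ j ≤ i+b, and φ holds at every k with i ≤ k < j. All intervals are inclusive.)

Evaluate at each i in [0,2]:
  i=0: ✓ (rhs at j=0)
  i=1: ✗ (lhs fails at k=3 before rhs at j=4)
  i=2: ✗ (lhs fails at k=3 before rhs at j=4)

0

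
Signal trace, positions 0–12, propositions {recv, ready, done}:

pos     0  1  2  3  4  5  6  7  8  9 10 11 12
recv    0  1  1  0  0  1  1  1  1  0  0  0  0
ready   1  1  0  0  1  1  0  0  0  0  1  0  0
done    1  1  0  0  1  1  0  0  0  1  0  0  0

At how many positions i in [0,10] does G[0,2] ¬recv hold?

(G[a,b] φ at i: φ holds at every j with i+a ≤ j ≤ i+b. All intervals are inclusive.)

Evaluate at each i in [0,10]:
  i=0: ✗ (fails at j=1)
  i=1: ✗ (fails at j=1)
  i=2: ✗ (fails at j=2)
  i=3: ✗ (fails at j=5)
  i=4: ✗ (fails at j=5)
  i=5: ✗ (fails at j=5)
  i=6: ✗ (fails at j=6)
  i=7: ✗ (fails at j=7)
  i=8: ✗ (fails at j=8)
  i=9: ✓ (all of [9,11])
  i=10: ✓ (all of [10,12])
Positions where it holds: {9, 10} → 2.

2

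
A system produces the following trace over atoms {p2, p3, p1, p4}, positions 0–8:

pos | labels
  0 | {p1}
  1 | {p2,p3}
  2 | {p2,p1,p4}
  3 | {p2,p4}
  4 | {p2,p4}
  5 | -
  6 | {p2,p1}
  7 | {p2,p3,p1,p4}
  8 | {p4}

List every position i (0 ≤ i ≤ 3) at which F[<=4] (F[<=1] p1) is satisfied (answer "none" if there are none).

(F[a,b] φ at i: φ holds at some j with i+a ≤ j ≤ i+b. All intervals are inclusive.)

0, 1, 2, 3

Evaluate at each i in [0,3]:
  i=0: ✓ (witness j=0)
  i=1: ✓ (witness j=1)
  i=2: ✓ (witness j=2)
  i=3: ✓ (witness j=5)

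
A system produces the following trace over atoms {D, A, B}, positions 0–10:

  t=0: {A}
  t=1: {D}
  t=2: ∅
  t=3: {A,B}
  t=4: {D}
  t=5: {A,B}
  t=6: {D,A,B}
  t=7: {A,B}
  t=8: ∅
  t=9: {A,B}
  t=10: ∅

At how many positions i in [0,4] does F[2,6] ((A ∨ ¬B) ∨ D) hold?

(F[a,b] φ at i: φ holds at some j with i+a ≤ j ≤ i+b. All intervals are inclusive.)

Evaluate at each i in [0,4]:
  i=0: ✓ (witness j=2)
  i=1: ✓ (witness j=3)
  i=2: ✓ (witness j=4)
  i=3: ✓ (witness j=5)
  i=4: ✓ (witness j=6)
Positions where it holds: {0, 1, 2, 3, 4} → 5.

5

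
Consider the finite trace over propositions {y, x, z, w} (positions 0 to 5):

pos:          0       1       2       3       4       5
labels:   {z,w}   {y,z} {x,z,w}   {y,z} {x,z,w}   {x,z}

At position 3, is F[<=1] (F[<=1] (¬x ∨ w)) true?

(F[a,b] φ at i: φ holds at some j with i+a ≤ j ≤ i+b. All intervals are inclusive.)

Check F[<=1] (¬x ∨ w) at each j in [3,4]:
  j=3: holds (witness at 3)
  j=4: holds (witness at 4)
Found at j=3 → formula holds.

True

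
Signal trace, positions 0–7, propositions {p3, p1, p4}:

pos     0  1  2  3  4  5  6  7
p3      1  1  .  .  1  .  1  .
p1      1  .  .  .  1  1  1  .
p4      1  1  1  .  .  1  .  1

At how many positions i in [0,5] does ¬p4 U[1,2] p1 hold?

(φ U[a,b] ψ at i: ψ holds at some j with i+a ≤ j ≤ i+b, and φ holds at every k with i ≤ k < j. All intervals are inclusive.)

2

Evaluate at each i in [0,5]:
  i=0: ✗ (no rhs in [1,2])
  i=1: ✗ (no rhs in [2,3])
  i=2: ✗ (lhs fails at k=2 before rhs at j=4)
  i=3: ✓ (rhs at j=4; lhs holds on [3,3])
  i=4: ✓ (rhs at j=5; lhs holds on [4,4])
  i=5: ✗ (lhs fails at k=5 before rhs at j=6)
Positions where it holds: {3, 4} → 2.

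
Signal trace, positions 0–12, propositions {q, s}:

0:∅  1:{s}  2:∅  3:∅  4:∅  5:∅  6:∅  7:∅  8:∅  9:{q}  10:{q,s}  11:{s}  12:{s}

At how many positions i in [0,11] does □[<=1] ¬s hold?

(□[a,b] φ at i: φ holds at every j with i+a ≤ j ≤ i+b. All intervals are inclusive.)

Evaluate at each i in [0,11]:
  i=0: ✗ (fails at j=1)
  i=1: ✗ (fails at j=1)
  i=2: ✓ (all of [2,3])
  i=3: ✓ (all of [3,4])
  i=4: ✓ (all of [4,5])
  i=5: ✓ (all of [5,6])
  i=6: ✓ (all of [6,7])
  i=7: ✓ (all of [7,8])
  i=8: ✓ (all of [8,9])
  i=9: ✗ (fails at j=10)
  i=10: ✗ (fails at j=10)
  i=11: ✗ (fails at j=11)
Positions where it holds: {2, 3, 4, 5, 6, 7, 8} → 7.

7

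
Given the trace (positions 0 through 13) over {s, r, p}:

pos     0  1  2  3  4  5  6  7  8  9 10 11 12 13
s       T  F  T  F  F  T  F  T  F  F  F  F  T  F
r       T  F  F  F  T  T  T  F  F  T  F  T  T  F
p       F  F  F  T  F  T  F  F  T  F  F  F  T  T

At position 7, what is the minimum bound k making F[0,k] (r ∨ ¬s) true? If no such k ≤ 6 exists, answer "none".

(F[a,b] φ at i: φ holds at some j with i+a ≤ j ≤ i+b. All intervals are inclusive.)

Scan j = 7,8,… for (r ∨ ¬s):
  j=7: fails
  j=8: holds
First hit at j=8, so smallest k = 8-7 = 1.

1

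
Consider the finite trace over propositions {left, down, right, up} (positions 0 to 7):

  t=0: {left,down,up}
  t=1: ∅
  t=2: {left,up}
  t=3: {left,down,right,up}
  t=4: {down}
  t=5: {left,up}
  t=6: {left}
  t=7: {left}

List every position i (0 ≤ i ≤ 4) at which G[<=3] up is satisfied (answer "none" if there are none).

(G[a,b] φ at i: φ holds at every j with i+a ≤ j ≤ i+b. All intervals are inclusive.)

Evaluate at each i in [0,4]:
  i=0: ✗ (fails at j=1)
  i=1: ✗ (fails at j=1)
  i=2: ✗ (fails at j=4)
  i=3: ✗ (fails at j=4)
  i=4: ✗ (fails at j=4)

none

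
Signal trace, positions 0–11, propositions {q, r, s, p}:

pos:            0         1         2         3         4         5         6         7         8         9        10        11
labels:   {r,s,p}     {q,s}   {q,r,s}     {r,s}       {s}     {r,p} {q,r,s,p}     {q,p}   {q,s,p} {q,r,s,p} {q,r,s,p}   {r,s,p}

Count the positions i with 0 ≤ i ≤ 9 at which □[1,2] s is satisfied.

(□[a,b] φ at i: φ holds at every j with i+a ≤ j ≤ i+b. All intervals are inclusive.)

6

Evaluate at each i in [0,9]:
  i=0: ✓ (all of [1,2])
  i=1: ✓ (all of [2,3])
  i=2: ✓ (all of [3,4])
  i=3: ✗ (fails at j=5)
  i=4: ✗ (fails at j=5)
  i=5: ✗ (fails at j=7)
  i=6: ✗ (fails at j=7)
  i=7: ✓ (all of [8,9])
  i=8: ✓ (all of [9,10])
  i=9: ✓ (all of [10,11])
Positions where it holds: {0, 1, 2, 7, 8, 9} → 6.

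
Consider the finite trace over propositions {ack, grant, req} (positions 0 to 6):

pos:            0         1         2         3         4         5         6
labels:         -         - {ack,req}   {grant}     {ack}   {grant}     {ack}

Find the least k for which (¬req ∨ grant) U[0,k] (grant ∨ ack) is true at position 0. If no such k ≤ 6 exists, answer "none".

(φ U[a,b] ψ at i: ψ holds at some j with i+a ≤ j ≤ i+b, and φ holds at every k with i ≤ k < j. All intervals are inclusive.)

Need earliest j ≥ 0 with (grant ∨ ack), and (¬req ∨ grant) at every k in [0,j-1].
  j=0: rhs fails.
  j=1: rhs fails.
  j=2: rhs holds; lhs holds on [0,1]. k = 2.

2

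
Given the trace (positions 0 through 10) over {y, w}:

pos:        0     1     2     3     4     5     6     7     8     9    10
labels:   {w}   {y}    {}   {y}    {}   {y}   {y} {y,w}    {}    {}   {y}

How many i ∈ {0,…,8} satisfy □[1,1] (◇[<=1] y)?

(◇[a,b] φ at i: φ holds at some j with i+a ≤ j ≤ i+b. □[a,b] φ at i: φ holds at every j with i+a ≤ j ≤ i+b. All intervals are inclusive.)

8

Evaluate at each i in [0,8]:
  i=0: ✓ (all of [1,1])
  i=1: ✓ (all of [2,2])
  i=2: ✓ (all of [3,3])
  i=3: ✓ (all of [4,4])
  i=4: ✓ (all of [5,5])
  i=5: ✓ (all of [6,6])
  i=6: ✓ (all of [7,7])
  i=7: ✗ (fails at j=8)
  i=8: ✓ (all of [9,9])
Positions where it holds: {0, 1, 2, 3, 4, 5, 6, 8} → 8.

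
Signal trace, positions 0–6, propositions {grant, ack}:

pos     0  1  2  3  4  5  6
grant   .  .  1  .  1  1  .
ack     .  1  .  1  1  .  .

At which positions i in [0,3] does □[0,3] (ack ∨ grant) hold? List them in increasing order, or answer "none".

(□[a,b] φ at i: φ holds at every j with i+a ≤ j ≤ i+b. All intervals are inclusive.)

1, 2

Evaluate at each i in [0,3]:
  i=0: ✗ (fails at j=0)
  i=1: ✓ (all of [1,4])
  i=2: ✓ (all of [2,5])
  i=3: ✗ (fails at j=6)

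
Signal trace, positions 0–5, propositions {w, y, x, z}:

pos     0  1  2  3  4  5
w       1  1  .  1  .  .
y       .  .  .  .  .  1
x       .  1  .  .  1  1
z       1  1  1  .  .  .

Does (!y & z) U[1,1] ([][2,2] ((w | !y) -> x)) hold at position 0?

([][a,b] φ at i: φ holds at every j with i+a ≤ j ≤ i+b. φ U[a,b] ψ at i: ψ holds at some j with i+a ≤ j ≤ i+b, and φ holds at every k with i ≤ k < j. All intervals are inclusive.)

Does not hold

Need some j in [1,1] with [][2,2] ((w | !y) -> x), and (!y & z) at every k in [0,j-1].
  j=1: [][2,2] ((w | !y) -> x) — fails at 3.
No j in the window works → until fails.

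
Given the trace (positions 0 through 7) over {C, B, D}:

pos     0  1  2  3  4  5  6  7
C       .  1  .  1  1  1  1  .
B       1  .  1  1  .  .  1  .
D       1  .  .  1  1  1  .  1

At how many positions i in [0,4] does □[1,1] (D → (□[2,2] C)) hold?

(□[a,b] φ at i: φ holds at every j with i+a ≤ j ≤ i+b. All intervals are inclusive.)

4

Evaluate at each i in [0,4]:
  i=0: ✓ (all of [1,1])
  i=1: ✓ (all of [2,2])
  i=2: ✓ (all of [3,3])
  i=3: ✓ (all of [4,4])
  i=4: ✗ (fails at j=5)
Positions where it holds: {0, 1, 2, 3} → 4.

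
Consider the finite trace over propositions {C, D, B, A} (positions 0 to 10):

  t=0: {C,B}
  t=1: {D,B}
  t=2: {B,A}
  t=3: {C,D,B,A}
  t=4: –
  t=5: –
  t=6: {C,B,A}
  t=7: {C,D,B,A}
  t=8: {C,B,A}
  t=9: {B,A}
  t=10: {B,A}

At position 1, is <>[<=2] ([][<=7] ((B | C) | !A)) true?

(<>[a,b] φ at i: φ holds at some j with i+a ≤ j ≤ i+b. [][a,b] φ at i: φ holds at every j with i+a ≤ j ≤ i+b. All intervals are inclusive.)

Check [][<=7] ((B | C) | !A) at each j in [1,3]:
  j=1: holds on [1,8]
  j=2: holds on [2,9]
  j=3: holds on [3,10]
Found at j=1 → formula holds.

True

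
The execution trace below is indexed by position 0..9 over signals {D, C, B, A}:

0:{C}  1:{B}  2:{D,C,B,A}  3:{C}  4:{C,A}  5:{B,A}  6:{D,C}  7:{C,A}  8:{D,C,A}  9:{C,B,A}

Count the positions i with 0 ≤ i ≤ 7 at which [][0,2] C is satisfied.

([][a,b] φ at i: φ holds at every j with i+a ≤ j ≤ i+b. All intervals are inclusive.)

Evaluate at each i in [0,7]:
  i=0: ✗ (fails at j=1)
  i=1: ✗ (fails at j=1)
  i=2: ✓ (all of [2,4])
  i=3: ✗ (fails at j=5)
  i=4: ✗ (fails at j=5)
  i=5: ✗ (fails at j=5)
  i=6: ✓ (all of [6,8])
  i=7: ✓ (all of [7,9])
Positions where it holds: {2, 6, 7} → 3.

3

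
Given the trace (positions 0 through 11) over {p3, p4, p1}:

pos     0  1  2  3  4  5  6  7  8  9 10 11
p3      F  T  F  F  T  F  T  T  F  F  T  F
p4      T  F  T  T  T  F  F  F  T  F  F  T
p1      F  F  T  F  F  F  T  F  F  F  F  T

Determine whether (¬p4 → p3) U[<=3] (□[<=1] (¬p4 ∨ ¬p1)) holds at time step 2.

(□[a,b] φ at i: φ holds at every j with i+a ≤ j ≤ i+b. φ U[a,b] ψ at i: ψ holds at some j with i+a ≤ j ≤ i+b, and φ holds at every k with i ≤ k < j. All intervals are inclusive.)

Holds

Need some j in [2,5] with □[<=1] (¬p4 ∨ ¬p1), and (¬p4 → p3) at every k in [2,j-1].
  j=2: □[<=1] (¬p4 ∨ ¬p1) — fails at 2.
  j=3: □[<=1] (¬p4 ∨ ¬p1) holds; (¬p4 → p3) holds at every k in [2,2] → satisfied.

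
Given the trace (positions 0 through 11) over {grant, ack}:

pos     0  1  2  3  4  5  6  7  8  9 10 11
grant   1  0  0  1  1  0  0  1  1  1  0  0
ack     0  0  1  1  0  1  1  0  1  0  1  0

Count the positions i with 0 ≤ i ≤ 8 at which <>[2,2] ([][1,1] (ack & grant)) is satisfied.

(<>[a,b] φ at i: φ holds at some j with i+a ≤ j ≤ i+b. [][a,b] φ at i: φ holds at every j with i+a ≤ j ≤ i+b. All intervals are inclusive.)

Evaluate at each i in [0,8]:
  i=0: ✓ (witness j=2)
  i=1: ✗ (none in [3,3])
  i=2: ✗ (none in [4,4])
  i=3: ✗ (none in [5,5])
  i=4: ✗ (none in [6,6])
  i=5: ✓ (witness j=7)
  i=6: ✗ (none in [8,8])
  i=7: ✗ (none in [9,9])
  i=8: ✗ (none in [10,10])
Positions where it holds: {0, 5} → 2.

2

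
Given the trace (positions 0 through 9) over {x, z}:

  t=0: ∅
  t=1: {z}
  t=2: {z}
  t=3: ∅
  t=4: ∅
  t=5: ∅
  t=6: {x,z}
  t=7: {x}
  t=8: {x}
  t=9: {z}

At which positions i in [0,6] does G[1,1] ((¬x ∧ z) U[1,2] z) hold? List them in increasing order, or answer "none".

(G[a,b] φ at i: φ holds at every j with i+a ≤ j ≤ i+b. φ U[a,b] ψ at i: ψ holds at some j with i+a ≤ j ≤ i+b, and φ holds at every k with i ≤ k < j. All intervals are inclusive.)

Evaluate at each i in [0,6]:
  i=0: ✓ (all of [1,1])
  i=1: ✗ (fails at j=2)
  i=2: ✗ (fails at j=3)
  i=3: ✗ (fails at j=4)
  i=4: ✗ (fails at j=5)
  i=5: ✗ (fails at j=6)
  i=6: ✗ (fails at j=7)

0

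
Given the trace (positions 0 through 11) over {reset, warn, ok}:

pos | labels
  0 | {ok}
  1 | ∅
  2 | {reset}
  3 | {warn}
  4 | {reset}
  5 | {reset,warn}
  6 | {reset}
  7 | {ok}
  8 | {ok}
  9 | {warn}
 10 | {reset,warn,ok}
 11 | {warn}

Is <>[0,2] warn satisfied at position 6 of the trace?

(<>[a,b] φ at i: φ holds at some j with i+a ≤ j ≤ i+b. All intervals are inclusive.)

Check warn at each j in [6,8]:
  j=6: false
  j=7: false
  j=8: false
No position in the window satisfies it → formula fails.

Does not hold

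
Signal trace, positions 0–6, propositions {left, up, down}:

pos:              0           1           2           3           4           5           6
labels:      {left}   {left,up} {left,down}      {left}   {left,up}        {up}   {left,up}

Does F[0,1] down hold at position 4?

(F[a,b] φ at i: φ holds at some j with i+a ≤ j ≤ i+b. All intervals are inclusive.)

Check down at each j in [4,5]:
  j=4: false
  j=5: false
No position in the window satisfies it → formula fails.

Does not hold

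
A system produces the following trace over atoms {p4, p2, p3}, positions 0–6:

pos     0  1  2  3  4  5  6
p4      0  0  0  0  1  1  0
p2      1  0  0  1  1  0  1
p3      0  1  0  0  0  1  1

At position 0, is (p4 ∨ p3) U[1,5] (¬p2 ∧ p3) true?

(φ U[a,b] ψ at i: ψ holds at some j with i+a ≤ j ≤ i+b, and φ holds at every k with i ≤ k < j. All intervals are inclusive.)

Does not hold

Need some j in [1,5] with (¬p2 ∧ p3), and (p4 ∨ p3) at every k in [0,j-1].
  j=1: (¬p2 ∧ p3) holds, but (p4 ∨ p3) fails at k=0 → not this j.
  j=2: (¬p2 ∧ p3) false.
  j=3: (¬p2 ∧ p3) false.
  j=4: (¬p2 ∧ p3) false.
  j=5: (¬p2 ∧ p3) holds, but (p4 ∨ p3) fails at k=0 → not this j.
No j in the window works → until fails.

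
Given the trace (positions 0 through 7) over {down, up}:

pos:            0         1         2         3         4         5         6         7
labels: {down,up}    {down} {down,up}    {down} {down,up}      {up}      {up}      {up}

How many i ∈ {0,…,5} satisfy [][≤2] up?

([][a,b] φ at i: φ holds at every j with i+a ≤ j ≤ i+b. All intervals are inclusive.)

Evaluate at each i in [0,5]:
  i=0: ✗ (fails at j=1)
  i=1: ✗ (fails at j=1)
  i=2: ✗ (fails at j=3)
  i=3: ✗ (fails at j=3)
  i=4: ✓ (all of [4,6])
  i=5: ✓ (all of [5,7])
Positions where it holds: {4, 5} → 2.

2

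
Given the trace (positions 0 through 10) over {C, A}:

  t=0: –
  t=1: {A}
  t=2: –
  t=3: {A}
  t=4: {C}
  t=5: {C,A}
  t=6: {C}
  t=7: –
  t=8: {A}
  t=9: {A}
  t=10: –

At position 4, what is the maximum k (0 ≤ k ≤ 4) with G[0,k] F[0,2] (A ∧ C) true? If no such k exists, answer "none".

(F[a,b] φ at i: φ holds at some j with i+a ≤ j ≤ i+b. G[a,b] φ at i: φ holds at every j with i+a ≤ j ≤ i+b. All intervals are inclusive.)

1

F[0,2] (A ∧ C) must hold from j=4 onward; find where it first fails.
  j=4: holds
  j=5: holds
  j=6: fails
Holds on [4,5], so largest k = 1.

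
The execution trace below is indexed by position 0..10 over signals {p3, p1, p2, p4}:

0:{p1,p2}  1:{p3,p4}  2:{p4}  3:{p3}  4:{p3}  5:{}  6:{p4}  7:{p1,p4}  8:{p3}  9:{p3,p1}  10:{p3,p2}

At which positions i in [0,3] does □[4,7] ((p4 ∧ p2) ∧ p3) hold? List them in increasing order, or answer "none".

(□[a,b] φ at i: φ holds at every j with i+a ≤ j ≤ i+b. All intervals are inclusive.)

none

Evaluate at each i in [0,3]:
  i=0: ✗ (fails at j=4)
  i=1: ✗ (fails at j=5)
  i=2: ✗ (fails at j=6)
  i=3: ✗ (fails at j=7)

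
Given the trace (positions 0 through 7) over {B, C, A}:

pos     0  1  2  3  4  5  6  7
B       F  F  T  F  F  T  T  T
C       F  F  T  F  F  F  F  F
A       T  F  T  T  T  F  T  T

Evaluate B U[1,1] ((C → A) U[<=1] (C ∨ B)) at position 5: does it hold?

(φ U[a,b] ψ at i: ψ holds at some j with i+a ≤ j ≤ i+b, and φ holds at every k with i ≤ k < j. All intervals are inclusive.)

Need some j in [6,6] with ((C → A) U[<=1] (C ∨ B)), and B at every k in [5,j-1].
  j=6: ((C → A) U[<=1] (C ∨ B)) holds; B holds at every k in [5,5] → satisfied.

True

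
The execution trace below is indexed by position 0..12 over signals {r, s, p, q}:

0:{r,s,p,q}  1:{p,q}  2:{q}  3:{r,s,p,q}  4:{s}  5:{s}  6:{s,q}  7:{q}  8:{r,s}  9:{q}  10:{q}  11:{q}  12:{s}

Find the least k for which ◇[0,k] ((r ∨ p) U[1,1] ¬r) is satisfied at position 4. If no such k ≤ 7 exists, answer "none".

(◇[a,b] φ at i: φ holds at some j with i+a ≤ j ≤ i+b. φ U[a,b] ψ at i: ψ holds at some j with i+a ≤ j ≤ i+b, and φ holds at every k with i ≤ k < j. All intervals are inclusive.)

Scan j = 4,5,… for ((r ∨ p) U[1,1] ¬r):
  j=4: fails
  j=5: fails
  j=6: fails
  j=7: fails
  j=8: holds
First hit at j=8, so smallest k = 8-4 = 4.

4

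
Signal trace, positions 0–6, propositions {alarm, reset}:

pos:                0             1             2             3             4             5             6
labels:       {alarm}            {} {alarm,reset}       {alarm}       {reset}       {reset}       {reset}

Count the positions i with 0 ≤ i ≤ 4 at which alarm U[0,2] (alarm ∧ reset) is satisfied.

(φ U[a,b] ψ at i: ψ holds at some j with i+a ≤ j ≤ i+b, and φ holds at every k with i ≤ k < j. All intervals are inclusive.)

Evaluate at each i in [0,4]:
  i=0: ✗ (lhs fails at k=1 before rhs at j=2)
  i=1: ✗ (lhs fails at k=1 before rhs at j=2)
  i=2: ✓ (rhs at j=2)
  i=3: ✗ (no rhs in [3,5])
  i=4: ✗ (no rhs in [4,6])
Positions where it holds: {2} → 1.

1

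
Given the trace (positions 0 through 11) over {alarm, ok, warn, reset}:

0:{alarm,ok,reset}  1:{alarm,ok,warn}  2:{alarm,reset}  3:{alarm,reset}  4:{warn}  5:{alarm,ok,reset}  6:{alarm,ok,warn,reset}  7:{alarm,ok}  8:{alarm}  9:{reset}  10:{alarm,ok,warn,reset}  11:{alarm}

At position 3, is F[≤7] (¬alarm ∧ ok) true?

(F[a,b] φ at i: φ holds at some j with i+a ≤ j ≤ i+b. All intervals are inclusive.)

Does not hold

Check (¬alarm ∧ ok) at each j in [3,10]:
  j=3: false
  j=4: false
  j=5: false
  j=6: false
  j=7: false
  j=8: false
  j=9: false
  j=10: false
No position in the window satisfies it → formula fails.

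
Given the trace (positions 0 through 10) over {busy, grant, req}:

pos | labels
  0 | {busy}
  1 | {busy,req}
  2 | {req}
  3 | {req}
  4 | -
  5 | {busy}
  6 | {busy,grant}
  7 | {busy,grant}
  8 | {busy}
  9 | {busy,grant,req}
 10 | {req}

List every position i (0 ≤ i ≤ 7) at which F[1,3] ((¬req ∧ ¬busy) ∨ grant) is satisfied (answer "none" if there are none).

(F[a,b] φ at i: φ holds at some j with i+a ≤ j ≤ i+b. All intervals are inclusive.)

Evaluate at each i in [0,7]:
  i=0: ✗ (none in [1,3])
  i=1: ✓ (witness j=4)
  i=2: ✓ (witness j=4)
  i=3: ✓ (witness j=4)
  i=4: ✓ (witness j=6)
  i=5: ✓ (witness j=6)
  i=6: ✓ (witness j=7)
  i=7: ✓ (witness j=9)

1, 2, 3, 4, 5, 6, 7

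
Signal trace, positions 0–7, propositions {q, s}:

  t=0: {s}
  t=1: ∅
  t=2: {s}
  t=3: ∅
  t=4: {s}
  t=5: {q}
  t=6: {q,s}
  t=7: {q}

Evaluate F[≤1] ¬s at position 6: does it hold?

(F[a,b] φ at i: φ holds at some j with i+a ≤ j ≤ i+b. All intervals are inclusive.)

Check ¬s at each j in [6,7]:
  j=6: false
  j=7: true
Found at j=7 → formula holds.

Holds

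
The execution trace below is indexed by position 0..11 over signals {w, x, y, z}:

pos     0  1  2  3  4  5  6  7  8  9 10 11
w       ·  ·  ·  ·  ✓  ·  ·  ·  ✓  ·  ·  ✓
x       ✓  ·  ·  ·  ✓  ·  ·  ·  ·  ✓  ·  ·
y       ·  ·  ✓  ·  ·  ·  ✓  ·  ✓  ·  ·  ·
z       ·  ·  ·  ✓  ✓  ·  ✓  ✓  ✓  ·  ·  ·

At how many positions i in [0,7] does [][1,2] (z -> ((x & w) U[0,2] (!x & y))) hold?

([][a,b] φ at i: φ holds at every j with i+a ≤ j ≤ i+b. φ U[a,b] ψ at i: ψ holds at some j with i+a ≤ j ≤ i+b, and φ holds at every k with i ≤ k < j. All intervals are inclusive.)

Evaluate at each i in [0,7]:
  i=0: ✓ (all of [1,2])
  i=1: ✗ (fails at j=3)
  i=2: ✗ (fails at j=3)
  i=3: ✗ (fails at j=4)
  i=4: ✓ (all of [5,6])
  i=5: ✗ (fails at j=7)
  i=6: ✗ (fails at j=7)
  i=7: ✓ (all of [8,9])
Positions where it holds: {0, 4, 7} → 3.

3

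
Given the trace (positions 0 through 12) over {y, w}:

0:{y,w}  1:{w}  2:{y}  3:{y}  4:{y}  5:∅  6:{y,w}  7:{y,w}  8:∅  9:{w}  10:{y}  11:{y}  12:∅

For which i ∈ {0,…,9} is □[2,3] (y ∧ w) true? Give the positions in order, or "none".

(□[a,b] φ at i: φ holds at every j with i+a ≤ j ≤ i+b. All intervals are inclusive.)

4

Evaluate at each i in [0,9]:
  i=0: ✗ (fails at j=2)
  i=1: ✗ (fails at j=3)
  i=2: ✗ (fails at j=4)
  i=3: ✗ (fails at j=5)
  i=4: ✓ (all of [6,7])
  i=5: ✗ (fails at j=8)
  i=6: ✗ (fails at j=8)
  i=7: ✗ (fails at j=9)
  i=8: ✗ (fails at j=10)
  i=9: ✗ (fails at j=11)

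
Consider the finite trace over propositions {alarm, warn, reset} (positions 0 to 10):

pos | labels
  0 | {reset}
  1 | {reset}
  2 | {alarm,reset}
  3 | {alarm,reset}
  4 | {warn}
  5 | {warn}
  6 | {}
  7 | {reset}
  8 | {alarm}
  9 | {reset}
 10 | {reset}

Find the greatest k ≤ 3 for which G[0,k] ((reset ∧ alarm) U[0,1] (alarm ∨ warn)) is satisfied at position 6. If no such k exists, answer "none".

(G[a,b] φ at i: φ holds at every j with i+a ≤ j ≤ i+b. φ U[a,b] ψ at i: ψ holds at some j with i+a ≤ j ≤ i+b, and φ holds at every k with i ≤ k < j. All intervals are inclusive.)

none

((reset ∧ alarm) U[0,1] (alarm ∨ warn)) must hold from j=6 onward; find where it first fails.
  j=6: fails → no k works.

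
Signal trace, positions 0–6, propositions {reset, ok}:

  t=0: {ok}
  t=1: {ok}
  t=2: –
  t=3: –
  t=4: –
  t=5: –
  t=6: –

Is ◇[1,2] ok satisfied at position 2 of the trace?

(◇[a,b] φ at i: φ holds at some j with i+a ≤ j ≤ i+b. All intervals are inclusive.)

Check ok at each j in [3,4]:
  j=3: false
  j=4: false
No position in the window satisfies it → formula fails.

False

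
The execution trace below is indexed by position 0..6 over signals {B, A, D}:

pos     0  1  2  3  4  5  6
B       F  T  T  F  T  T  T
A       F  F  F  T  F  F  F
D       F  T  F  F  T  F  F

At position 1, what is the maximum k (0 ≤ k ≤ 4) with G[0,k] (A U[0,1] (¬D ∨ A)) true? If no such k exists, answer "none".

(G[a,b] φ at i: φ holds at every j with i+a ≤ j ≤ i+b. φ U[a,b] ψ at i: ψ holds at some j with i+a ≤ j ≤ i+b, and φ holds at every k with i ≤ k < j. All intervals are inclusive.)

(A U[0,1] (¬D ∨ A)) must hold from j=1 onward; find where it first fails.
  j=1: fails → no k works.

none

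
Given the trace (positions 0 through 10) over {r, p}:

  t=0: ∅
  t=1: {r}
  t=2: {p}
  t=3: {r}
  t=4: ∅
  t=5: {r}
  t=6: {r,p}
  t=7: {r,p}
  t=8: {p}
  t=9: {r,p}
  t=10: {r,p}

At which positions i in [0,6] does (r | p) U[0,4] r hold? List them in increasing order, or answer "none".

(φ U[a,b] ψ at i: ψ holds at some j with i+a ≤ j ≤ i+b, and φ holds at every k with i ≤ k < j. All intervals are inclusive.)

Evaluate at each i in [0,6]:
  i=0: ✗ (lhs fails at k=0 before rhs at j=1)
  i=1: ✓ (rhs at j=1)
  i=2: ✓ (rhs at j=3; lhs holds on [2,2])
  i=3: ✓ (rhs at j=3)
  i=4: ✗ (lhs fails at k=4 before rhs at j=5)
  i=5: ✓ (rhs at j=5)
  i=6: ✓ (rhs at j=6)

1, 2, 3, 5, 6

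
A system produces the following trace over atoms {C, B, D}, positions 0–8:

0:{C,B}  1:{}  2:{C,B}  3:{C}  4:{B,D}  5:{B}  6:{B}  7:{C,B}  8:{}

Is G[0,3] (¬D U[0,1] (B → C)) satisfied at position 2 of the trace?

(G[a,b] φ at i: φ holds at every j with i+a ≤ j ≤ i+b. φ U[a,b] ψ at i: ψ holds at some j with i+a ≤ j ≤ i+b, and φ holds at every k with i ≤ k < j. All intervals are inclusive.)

Check (¬D U[0,1] (B → C)) at every j in [2,5]:
  j=2: holds
  j=3: holds
  j=4: fails
  j=5: fails
Fails at j=4 → formula fails.

False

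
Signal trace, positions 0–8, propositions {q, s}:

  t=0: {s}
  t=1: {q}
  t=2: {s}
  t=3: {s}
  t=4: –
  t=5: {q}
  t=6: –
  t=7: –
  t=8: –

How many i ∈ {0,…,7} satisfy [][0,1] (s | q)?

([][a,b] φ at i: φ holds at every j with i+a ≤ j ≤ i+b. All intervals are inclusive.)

3

Evaluate at each i in [0,7]:
  i=0: ✓ (all of [0,1])
  i=1: ✓ (all of [1,2])
  i=2: ✓ (all of [2,3])
  i=3: ✗ (fails at j=4)
  i=4: ✗ (fails at j=4)
  i=5: ✗ (fails at j=6)
  i=6: ✗ (fails at j=6)
  i=7: ✗ (fails at j=7)
Positions where it holds: {0, 1, 2} → 3.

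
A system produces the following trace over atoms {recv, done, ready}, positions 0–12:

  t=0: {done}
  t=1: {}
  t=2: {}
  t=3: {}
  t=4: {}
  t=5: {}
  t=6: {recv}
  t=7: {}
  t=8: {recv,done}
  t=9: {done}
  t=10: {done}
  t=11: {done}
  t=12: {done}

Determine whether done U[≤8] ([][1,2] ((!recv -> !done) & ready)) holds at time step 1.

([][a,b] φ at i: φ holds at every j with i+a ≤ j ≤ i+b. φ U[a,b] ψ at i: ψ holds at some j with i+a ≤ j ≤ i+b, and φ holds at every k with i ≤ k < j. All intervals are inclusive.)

No

Need some j in [1,9] with [][1,2] ((!recv -> !done) & ready), and done at every k in [1,j-1].
  j=1: [][1,2] ((!recv -> !done) & ready) — fails at 2.
  j=2: [][1,2] ((!recv -> !done) & ready) — fails at 3.
  j=3: [][1,2] ((!recv -> !done) & ready) — fails at 4.
  j=4: [][1,2] ((!recv -> !done) & ready) — fails at 5.
  j=5: [][1,2] ((!recv -> !done) & ready) — fails at 6.
  j=6: [][1,2] ((!recv -> !done) & ready) — fails at 7.
  j=7: [][1,2] ((!recv -> !done) & ready) — fails at 8.
  j=8: [][1,2] ((!recv -> !done) & ready) — fails at 9.
  j=9: [][1,2] ((!recv -> !done) & ready) — fails at 10.
No j in the window works → until fails.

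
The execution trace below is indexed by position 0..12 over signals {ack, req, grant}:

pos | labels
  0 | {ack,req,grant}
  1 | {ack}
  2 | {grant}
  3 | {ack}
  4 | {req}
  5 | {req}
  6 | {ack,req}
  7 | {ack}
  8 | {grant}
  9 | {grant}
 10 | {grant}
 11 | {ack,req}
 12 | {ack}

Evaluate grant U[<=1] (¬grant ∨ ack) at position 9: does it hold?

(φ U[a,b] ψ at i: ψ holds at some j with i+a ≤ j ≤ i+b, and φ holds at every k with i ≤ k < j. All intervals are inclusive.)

Need some j in [9,10] with (¬grant ∨ ack), and grant at every k in [9,j-1].
  j=9: (¬grant ∨ ack) false.
  j=10: (¬grant ∨ ack) false.
No j in the window works → until fails.

Does not hold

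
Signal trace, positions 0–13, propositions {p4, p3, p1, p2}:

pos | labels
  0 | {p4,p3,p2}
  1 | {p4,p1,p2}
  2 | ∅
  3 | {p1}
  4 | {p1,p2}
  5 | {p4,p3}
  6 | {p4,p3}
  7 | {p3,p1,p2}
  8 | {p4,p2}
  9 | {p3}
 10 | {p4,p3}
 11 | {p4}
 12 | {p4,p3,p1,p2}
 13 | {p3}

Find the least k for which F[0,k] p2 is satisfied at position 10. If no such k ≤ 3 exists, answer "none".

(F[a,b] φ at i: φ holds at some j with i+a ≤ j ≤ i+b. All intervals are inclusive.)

2

Scan j = 10,11,… for p2:
  j=10: fails
  j=11: fails
  j=12: holds
First hit at j=12, so smallest k = 12-10 = 2.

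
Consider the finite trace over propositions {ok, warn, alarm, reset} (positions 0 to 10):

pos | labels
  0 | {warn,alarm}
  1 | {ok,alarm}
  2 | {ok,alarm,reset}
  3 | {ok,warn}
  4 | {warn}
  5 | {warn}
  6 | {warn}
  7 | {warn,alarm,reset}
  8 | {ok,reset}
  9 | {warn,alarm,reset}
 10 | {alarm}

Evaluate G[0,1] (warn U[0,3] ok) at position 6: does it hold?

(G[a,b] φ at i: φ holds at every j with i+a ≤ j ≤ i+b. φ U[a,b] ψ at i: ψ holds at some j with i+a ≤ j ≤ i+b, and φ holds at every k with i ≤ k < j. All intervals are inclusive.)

True

Check (warn U[0,3] ok) at every j in [6,7]:
  j=6: holds
  j=7: holds
All positions satisfy it → formula holds.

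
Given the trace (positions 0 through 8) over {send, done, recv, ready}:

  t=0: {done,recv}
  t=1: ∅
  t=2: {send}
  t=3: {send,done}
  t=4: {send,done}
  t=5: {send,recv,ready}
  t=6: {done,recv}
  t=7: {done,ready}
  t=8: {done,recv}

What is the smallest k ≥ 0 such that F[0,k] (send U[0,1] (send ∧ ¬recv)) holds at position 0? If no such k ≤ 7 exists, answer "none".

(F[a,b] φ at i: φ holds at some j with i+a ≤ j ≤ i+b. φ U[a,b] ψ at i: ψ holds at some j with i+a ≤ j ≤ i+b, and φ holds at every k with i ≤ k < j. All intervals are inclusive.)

Scan j = 0,1,… for (send U[0,1] (send ∧ ¬recv)):
  j=0: fails
  j=1: fails
  j=2: holds
First hit at j=2, so smallest k = 2-0 = 2.

2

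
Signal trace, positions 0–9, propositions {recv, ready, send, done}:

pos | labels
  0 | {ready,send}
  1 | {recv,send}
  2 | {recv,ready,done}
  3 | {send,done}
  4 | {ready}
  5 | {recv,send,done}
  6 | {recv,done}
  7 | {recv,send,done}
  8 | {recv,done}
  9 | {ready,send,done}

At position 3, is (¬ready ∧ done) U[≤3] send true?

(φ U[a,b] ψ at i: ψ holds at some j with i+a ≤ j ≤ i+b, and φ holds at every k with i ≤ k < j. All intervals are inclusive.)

True

Need some j in [3,6] with send, and (¬ready ∧ done) at every k in [3,j-1].
  j=3: send holds; no prefix to check → satisfied.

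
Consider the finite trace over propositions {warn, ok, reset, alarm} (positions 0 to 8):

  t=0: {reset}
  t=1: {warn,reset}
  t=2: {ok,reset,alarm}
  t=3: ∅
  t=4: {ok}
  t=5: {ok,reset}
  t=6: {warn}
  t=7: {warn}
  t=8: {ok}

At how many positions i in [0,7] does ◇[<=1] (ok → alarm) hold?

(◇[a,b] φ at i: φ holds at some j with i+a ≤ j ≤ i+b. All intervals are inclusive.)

Evaluate at each i in [0,7]:
  i=0: ✓ (witness j=0)
  i=1: ✓ (witness j=1)
  i=2: ✓ (witness j=2)
  i=3: ✓ (witness j=3)
  i=4: ✗ (none in [4,5])
  i=5: ✓ (witness j=6)
  i=6: ✓ (witness j=6)
  i=7: ✓ (witness j=7)
Positions where it holds: {0, 1, 2, 3, 5, 6, 7} → 7.

7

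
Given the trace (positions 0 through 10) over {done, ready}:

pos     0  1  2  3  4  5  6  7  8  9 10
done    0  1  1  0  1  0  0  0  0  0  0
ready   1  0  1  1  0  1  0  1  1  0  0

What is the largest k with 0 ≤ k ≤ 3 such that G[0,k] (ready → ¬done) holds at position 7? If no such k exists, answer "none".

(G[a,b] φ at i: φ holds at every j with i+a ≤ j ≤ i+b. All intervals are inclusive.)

3

(ready → ¬done) must hold from j=7 onward; find where it first fails.
  j=7: holds
  j=8: holds
  j=9: holds
  j=10: holds
Holds through j=10; largest k = 3.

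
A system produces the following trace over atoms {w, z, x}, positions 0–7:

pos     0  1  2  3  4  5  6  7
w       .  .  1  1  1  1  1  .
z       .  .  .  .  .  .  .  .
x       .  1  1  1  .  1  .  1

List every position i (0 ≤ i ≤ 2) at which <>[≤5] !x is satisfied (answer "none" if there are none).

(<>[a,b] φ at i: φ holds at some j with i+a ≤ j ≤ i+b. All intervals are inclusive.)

0, 1, 2

Evaluate at each i in [0,2]:
  i=0: ✓ (witness j=0)
  i=1: ✓ (witness j=4)
  i=2: ✓ (witness j=4)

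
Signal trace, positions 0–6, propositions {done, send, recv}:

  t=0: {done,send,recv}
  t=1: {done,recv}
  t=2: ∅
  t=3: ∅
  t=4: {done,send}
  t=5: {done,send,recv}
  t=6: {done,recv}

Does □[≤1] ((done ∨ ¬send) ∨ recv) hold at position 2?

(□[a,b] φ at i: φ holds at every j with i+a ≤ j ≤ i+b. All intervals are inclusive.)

Check ((done ∨ ¬send) ∨ recv) at every j in [2,3]:
  j=2: true
  j=3: true
All positions satisfy it → formula holds.

True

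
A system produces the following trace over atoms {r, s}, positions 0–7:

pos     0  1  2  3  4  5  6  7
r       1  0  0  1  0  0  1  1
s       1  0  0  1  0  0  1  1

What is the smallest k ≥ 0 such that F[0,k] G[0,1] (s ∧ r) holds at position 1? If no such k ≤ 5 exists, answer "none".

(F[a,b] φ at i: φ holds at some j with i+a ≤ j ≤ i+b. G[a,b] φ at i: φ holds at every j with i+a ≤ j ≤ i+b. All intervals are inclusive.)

Scan j = 1,2,… for G[0,1] (s ∧ r):
  j=1: fails
  j=2: fails
  j=3: fails
  j=4: fails
  j=5: fails
  j=6: holds
First hit at j=6, so smallest k = 6-1 = 5.

5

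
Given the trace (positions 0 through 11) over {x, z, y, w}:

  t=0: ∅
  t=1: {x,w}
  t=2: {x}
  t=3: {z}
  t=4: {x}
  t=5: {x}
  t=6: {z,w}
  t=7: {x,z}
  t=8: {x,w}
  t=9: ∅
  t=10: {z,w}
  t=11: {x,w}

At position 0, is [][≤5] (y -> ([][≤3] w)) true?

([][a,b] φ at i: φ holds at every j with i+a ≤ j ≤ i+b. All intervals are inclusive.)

Holds

Check (y -> ([][≤3] w)) at every j in [0,5]:
  j=0: antecedent false → ✓
  j=1: antecedent false → ✓
  j=2: antecedent false → ✓
  j=3: antecedent false → ✓
  j=4: antecedent false → ✓
  j=5: antecedent false → ✓
All positions satisfy it → formula holds.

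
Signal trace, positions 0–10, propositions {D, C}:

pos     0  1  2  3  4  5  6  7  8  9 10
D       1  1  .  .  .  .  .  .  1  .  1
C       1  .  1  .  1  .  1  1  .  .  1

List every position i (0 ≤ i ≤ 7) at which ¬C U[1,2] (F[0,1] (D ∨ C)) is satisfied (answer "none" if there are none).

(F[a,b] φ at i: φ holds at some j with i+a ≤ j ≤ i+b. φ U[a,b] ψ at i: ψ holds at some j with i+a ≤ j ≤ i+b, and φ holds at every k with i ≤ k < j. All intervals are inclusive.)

Evaluate at each i in [0,7]:
  i=0: ✗ (lhs fails at k=0 before rhs at j=1)
  i=1: ✓ (rhs at j=2; lhs holds on [1,1])
  i=2: ✗ (lhs fails at k=2 before rhs at j=3)
  i=3: ✓ (rhs at j=4; lhs holds on [3,3])
  i=4: ✗ (lhs fails at k=4 before rhs at j=5)
  i=5: ✓ (rhs at j=6; lhs holds on [5,5])
  i=6: ✗ (lhs fails at k=6 before rhs at j=7)
  i=7: ✗ (lhs fails at k=7 before rhs at j=8)

1, 3, 5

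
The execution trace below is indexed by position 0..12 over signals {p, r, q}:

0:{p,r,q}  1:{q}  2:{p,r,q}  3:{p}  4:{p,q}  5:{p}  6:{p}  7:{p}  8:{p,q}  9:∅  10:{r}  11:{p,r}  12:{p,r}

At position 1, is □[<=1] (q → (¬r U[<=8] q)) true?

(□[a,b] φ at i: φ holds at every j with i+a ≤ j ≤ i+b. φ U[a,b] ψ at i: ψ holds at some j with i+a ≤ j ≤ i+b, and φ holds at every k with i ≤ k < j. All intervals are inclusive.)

Check (q → (¬r U[<=8] q)) at every j in [1,2]:
  j=1: antecedent true; consequent holds → ✓
  j=2: antecedent true; consequent holds → ✓
All positions satisfy it → formula holds.

True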